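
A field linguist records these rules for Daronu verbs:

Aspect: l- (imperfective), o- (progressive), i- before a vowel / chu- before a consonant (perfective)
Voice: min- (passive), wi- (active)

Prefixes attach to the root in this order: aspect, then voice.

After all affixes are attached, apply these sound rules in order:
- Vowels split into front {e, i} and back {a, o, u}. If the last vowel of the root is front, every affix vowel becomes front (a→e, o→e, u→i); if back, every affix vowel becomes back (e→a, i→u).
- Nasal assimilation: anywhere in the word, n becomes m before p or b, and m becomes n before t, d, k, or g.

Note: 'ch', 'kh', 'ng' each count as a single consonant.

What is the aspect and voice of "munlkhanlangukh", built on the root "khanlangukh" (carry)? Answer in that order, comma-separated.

imperfective, passive

Segment: min-l-khanlangukh.
aspect: l- → imperfective.
voice: min- → passive.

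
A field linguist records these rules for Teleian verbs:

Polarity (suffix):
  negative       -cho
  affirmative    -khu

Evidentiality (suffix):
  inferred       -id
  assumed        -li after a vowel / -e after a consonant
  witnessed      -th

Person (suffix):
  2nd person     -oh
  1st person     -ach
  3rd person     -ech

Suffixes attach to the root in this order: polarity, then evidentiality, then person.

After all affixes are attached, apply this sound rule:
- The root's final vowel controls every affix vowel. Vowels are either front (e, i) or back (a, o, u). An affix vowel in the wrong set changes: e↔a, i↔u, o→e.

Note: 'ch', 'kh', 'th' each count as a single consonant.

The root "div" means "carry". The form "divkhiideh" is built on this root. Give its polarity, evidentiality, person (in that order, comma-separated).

affirmative, inferred, 2nd person

Segment: div-khu-id-oh.
polarity: -khu → affirmative.
evidentiality: -id → inferred.
person: -oh → 2nd person.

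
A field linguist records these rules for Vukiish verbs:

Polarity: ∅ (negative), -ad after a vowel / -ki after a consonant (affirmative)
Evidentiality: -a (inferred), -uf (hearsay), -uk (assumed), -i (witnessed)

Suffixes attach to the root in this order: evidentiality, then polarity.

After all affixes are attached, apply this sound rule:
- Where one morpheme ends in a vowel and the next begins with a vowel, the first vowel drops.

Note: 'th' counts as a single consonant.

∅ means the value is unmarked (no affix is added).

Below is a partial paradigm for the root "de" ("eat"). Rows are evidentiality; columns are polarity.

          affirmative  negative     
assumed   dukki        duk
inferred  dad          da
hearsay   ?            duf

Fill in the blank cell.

Attach evidentiality hearsay -uf → deuf.
Attach polarity affirmative -ki (after consonant 'f') → deufki.
Apply vowel deletion: deufki → dufki.

dufki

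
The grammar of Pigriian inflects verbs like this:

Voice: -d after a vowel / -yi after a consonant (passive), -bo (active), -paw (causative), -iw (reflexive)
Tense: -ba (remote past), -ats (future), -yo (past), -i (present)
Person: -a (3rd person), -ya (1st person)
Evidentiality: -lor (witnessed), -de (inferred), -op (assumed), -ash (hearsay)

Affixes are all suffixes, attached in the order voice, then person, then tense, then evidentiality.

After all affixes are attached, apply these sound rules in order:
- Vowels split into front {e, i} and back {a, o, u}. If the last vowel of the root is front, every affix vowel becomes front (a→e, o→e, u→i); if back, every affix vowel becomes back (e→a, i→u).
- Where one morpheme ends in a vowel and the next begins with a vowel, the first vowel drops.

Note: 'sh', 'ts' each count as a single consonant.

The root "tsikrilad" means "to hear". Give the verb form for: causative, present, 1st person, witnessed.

Attach voice causative -paw → tsikriladpaw.
Attach person 1st person -ya → tsikriladpawya.
Attach tense present -i → tsikriladpawyai.
Attach evidentiality witnessed -lor → tsikriladpawyailor.
Apply vowel harmony: tsikriladpawyailor → tsikriladpawyaulor.
Apply vowel deletion: tsikriladpawyaulor → tsikriladpawyulor.

tsikriladpawyulor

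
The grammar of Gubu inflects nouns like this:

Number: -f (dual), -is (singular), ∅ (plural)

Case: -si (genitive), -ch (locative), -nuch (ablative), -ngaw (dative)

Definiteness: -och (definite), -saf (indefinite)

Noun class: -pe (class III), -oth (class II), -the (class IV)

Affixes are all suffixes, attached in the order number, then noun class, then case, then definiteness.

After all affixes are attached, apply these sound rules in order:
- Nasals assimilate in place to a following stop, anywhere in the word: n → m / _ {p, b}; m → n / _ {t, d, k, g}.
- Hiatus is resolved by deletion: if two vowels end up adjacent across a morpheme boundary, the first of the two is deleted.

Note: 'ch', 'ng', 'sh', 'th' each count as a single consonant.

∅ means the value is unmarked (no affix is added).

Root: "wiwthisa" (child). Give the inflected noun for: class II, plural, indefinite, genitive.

number = plural: zero marking, form stays wiwthisa.
Attach noun class class II -oth → wiwthisaoth.
Attach case genitive -si → wiwthisaothsi.
Attach definiteness indefinite -saf → wiwthisaothsisaf.
Nasal assimilation: no change.
Apply vowel deletion: wiwthisaothsisaf → wiwthisothsisaf.

wiwthisothsisaf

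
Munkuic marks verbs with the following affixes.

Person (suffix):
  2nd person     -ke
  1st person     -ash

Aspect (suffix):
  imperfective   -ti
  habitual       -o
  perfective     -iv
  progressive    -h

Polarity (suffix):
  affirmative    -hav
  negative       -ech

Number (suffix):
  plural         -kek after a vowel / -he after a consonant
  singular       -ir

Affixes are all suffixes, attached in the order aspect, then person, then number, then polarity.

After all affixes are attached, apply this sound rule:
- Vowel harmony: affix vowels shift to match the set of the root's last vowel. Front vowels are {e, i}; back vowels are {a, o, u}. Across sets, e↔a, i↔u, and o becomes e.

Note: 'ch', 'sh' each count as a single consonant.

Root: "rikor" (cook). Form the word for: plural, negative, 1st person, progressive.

Attach aspect progressive -h → rikorh.
Attach person 1st person -ash → rikorhash.
Attach number plural -he (after consonant 'sh') → rikorhashhe.
Attach polarity negative -ech → rikorhashheech.
Apply vowel harmony: rikorhashheech → rikorhashhaach.

rikorhashhaach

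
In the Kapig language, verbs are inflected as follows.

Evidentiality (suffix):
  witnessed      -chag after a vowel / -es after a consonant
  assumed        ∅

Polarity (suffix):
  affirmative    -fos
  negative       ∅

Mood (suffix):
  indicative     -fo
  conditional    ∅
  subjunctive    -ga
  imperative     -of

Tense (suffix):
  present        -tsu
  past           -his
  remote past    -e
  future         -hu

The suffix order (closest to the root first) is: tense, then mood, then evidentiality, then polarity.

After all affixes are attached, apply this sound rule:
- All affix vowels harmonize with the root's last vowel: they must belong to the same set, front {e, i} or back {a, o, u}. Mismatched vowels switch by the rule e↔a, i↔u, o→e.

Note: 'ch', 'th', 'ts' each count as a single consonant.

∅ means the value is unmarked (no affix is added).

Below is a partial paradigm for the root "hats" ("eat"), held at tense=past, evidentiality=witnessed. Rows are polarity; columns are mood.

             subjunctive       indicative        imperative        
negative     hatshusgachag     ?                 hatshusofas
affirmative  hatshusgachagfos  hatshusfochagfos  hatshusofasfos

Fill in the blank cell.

Attach tense past -his → hatshis.
Attach mood indicative -fo → hatshisfo.
Attach evidentiality witnessed -chag (after vowel 'o') → hatshisfochag.
polarity = negative: zero marking, form stays hatshisfochag.
Apply vowel harmony: hatshisfochag → hatshusfochag.

hatshusfochag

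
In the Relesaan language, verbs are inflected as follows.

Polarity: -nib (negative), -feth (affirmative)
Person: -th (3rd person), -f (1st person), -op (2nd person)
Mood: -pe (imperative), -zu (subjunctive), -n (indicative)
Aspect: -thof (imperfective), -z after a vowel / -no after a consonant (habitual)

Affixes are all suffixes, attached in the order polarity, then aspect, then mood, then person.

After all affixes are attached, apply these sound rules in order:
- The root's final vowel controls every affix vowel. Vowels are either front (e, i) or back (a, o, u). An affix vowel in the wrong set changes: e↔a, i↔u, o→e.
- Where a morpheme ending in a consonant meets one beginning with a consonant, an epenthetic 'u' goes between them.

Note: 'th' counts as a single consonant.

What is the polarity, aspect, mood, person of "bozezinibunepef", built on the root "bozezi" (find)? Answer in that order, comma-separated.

negative, habitual, imperative, 1st person

Segment: bozezi-nib-no-pe-f.
polarity: -nib → negative.
aspect: -z/no → habitual.
mood: -pe → imperative.
person: -f → 1st person.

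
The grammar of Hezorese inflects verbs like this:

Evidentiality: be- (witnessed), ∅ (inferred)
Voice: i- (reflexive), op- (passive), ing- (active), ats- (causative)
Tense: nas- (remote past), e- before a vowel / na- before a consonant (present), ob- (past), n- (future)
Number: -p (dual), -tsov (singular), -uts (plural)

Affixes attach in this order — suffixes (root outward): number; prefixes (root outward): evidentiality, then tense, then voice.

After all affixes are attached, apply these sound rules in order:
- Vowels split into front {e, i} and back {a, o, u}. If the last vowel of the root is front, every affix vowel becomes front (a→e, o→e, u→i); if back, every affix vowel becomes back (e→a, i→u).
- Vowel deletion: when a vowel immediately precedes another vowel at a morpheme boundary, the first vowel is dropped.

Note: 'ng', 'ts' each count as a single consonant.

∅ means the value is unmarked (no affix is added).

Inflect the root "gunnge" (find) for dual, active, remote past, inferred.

Attach number dual -p → gunngep.
evidentiality = inferred: zero marking, form stays gunngep.
Attach tense remote past nas- → nasgunngep.
Attach voice active ing- → ingnasgunngep.
Apply vowel harmony: ingnasgunngep → ingnesgunngep.
Vowel deletion: no change.

ingnesgunngep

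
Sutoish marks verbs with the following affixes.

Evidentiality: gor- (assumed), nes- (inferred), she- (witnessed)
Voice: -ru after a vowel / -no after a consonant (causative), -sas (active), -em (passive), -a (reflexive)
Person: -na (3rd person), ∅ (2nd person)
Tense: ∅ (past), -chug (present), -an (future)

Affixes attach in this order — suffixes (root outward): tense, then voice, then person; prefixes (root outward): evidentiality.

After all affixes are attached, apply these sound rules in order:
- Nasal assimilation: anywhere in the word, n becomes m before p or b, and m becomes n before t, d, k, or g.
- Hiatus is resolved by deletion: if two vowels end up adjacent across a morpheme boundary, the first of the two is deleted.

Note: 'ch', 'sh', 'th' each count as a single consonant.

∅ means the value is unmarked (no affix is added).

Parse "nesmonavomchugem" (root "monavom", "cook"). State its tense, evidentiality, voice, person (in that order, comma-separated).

Segment: nes-monavom-chug-em.
tense: -chug → present.
evidentiality: nes- → inferred.
voice: -em → passive.
person: ∅ → 2nd person.

present, inferred, passive, 2nd person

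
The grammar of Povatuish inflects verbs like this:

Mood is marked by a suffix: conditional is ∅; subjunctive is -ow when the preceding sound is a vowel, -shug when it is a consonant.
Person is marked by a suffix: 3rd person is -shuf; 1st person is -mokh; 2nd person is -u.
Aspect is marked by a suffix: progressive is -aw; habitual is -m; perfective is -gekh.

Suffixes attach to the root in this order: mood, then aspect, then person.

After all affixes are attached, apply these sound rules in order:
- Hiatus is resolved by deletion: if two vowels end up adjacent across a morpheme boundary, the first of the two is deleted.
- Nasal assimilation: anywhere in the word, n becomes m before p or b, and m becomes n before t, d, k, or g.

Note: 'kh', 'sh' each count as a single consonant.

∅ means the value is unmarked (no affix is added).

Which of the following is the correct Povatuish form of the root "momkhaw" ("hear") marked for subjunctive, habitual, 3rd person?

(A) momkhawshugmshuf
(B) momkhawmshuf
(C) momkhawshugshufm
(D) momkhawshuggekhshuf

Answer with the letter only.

Attach mood subjunctive -shug (after consonant 'w') → momkhawshug.
Attach aspect habitual -m → momkhawshugm.
Attach person 3rd person -shuf → momkhawshugmshuf.
Vowel deletion: no change.
Nasal assimilation: no change.
So the correct form is momkhawshugmshuf, option (A).
(C) momkhawshugshufm is wrong: it has the affixes in the wrong order.
(B) momkhawmshuf is wrong: it uses conditional instead of subjunctive for mood.
(D) momkhawshuggekhshuf is wrong: it uses perfective instead of habitual for aspect.

A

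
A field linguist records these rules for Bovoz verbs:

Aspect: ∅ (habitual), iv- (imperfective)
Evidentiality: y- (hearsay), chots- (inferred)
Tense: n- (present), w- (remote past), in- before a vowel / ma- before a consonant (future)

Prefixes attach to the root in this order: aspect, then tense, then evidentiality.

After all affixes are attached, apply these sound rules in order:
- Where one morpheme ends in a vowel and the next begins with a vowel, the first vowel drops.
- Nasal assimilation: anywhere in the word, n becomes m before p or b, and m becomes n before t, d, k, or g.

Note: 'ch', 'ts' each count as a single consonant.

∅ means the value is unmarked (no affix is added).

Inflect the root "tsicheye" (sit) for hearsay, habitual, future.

aspect = habitual: zero marking, form stays tsicheye.
Attach tense future ma- (before consonant 'ts') → matsicheye.
Attach evidentiality hearsay y- → ymatsicheye.
Vowel deletion: no change.
Nasal assimilation: no change.

ymatsicheye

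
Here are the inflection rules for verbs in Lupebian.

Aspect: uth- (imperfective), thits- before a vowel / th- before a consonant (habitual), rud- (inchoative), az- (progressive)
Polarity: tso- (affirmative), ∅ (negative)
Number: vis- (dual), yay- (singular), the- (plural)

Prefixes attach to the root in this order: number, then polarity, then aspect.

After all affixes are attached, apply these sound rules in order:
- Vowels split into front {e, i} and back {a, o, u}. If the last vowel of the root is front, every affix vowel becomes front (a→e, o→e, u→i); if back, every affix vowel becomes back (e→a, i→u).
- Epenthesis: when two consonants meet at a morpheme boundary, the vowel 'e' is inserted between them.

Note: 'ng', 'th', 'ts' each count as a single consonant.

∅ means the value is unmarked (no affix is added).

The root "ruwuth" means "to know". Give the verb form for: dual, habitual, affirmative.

thetsovuseruwuth

Attach number dual vis- → visruwuth.
Attach polarity affirmative tso- → tsovisruwuth.
Attach aspect habitual th- (before consonant 'ts') → thtsovisruwuth.
Apply vowel harmony: thtsovisruwuth → thtsovusruwuth.
Apply epenthesis: thtsovusruwuth → thetsovuseruwuth.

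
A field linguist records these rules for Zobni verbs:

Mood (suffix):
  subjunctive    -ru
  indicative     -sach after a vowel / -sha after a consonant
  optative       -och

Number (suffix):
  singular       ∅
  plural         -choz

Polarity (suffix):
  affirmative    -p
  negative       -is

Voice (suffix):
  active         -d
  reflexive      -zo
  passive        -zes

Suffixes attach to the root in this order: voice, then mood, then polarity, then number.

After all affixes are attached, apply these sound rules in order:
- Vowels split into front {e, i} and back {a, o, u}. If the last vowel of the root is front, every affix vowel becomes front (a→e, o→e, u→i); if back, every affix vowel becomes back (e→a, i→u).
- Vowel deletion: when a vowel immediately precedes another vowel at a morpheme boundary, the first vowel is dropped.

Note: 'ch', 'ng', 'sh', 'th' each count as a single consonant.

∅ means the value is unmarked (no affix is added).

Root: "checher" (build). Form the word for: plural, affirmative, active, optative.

checherdechpchez

Attach voice active -d → checherd.
Attach mood optative -och → checherdoch.
Attach polarity affirmative -p → checherdochp.
Attach number plural -choz → checherdochpchoz.
Apply vowel harmony: checherdochpchoz → checherdechpchez.
Vowel deletion: no change.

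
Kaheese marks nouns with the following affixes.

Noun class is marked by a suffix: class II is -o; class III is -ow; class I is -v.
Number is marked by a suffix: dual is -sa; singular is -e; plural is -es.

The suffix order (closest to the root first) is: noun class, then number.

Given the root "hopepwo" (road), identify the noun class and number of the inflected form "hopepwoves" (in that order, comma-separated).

class I, plural

Segment: hopepwo-v-es.
noun class: -v → class I.
number: -es → plural.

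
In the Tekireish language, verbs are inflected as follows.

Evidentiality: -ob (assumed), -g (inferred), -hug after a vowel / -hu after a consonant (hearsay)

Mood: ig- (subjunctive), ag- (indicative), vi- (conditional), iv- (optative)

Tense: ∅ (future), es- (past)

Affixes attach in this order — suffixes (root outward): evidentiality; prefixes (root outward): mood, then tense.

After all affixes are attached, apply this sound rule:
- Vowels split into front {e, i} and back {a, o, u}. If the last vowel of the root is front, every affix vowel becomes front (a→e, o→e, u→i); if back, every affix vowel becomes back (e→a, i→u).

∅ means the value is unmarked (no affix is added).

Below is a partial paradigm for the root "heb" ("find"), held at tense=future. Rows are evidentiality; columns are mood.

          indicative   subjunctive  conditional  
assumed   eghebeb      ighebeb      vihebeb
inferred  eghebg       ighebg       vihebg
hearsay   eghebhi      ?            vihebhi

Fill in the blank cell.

ighebhi

Attach mood subjunctive ig- → igheb.
Attach evidentiality hearsay -hu (after consonant 'b') → ighebhu.
tense = future: zero marking, form stays ighebhu.
Apply vowel harmony: ighebhu → ighebhi.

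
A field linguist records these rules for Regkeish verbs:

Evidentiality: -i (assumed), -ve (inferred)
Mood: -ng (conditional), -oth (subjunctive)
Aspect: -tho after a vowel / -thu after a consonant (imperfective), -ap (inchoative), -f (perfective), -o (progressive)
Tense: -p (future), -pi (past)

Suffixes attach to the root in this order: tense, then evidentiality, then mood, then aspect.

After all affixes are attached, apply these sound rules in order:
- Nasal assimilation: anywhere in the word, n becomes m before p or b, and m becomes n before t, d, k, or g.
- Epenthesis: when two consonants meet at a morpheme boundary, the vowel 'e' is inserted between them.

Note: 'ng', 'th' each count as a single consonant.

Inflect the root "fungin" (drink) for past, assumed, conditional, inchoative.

fungimepiingap

Attach tense past -pi → funginpi.
Attach evidentiality assumed -i → funginpii.
Attach mood conditional -ng → funginpiing.
Attach aspect inchoative -ap → funginpiingap.
Apply nasal assimilation: funginpiingap → fungimpiingap.
Apply epenthesis: fungimpiingap → fungimepiingap.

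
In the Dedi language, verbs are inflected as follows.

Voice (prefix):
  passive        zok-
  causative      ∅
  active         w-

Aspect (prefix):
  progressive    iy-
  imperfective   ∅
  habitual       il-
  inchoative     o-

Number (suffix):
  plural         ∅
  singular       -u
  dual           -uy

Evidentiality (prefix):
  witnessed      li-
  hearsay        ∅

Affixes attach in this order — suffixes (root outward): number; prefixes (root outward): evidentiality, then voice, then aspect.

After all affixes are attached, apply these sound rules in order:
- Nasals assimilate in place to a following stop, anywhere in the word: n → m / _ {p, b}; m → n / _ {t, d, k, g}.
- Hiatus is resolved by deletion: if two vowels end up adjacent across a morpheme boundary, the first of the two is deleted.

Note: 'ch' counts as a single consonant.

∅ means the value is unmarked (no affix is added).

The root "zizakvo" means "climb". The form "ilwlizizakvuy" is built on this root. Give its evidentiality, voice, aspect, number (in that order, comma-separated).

witnessed, active, habitual, dual

Segment: il-w-li-zizakvo-uy.
evidentiality: li- → witnessed.
voice: w- → active.
aspect: il- → habitual.
number: -uy → dual.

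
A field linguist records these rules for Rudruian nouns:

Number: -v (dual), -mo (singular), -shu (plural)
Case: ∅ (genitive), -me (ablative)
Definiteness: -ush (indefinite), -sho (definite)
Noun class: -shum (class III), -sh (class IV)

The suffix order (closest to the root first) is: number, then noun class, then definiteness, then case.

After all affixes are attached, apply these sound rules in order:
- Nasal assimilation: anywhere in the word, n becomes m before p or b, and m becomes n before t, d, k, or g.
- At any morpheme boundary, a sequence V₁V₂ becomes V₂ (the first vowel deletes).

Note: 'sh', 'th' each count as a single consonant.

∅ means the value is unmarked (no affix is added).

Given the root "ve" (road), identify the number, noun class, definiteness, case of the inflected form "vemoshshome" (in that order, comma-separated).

Segment: ve-mo-sh-sho-me.
number: -mo → singular.
noun class: -sh → class IV.
definiteness: -sho → definite.
case: -me → ablative.

singular, class IV, definite, ablative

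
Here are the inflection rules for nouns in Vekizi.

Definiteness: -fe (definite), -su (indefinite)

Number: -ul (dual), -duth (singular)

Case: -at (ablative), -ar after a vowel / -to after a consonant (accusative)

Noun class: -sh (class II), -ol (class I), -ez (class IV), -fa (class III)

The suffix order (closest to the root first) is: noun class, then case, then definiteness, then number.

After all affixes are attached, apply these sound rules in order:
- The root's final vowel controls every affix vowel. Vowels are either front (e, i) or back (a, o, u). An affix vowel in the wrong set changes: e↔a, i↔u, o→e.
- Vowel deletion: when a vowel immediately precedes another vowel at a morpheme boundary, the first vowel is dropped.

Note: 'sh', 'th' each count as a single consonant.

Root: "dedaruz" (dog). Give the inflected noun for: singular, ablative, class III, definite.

Attach noun class class III -fa → dedaruzfa.
Attach case ablative -at → dedaruzfaat.
Attach definiteness definite -fe → dedaruzfaatfe.
Attach number singular -duth → dedaruzfaatfeduth.
Apply vowel harmony: dedaruzfaatfeduth → dedaruzfaatfaduth.
Apply vowel deletion: dedaruzfaatfaduth → dedaruzfatfaduth.

dedaruzfatfaduth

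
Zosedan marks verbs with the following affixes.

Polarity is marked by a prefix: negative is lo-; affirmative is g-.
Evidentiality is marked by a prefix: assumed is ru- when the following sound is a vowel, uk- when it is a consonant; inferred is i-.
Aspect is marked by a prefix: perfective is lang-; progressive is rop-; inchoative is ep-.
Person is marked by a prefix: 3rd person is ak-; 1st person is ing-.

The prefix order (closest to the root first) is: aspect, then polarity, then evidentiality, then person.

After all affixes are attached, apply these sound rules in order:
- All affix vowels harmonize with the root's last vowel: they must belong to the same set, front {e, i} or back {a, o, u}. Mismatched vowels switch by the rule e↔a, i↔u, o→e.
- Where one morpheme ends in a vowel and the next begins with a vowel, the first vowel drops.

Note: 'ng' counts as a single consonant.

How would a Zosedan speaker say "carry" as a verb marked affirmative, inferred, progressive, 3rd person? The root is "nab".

akugropnab

Attach aspect progressive rop- → ropnab.
Attach polarity affirmative g- → gropnab.
Attach evidentiality inferred i- → igropnab.
Attach person 3rd person ak- → akigropnab.
Apply vowel harmony: akigropnab → akugropnab.
Vowel deletion: no change.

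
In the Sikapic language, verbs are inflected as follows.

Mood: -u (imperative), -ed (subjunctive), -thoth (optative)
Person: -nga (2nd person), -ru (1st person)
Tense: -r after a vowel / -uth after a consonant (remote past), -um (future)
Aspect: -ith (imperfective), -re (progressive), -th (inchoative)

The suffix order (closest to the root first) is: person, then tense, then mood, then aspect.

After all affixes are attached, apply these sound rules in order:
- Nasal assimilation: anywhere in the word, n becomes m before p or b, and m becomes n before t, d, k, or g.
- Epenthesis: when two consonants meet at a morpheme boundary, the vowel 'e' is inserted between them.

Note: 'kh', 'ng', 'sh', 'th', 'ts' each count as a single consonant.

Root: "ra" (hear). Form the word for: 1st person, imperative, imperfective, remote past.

Attach person 1st person -ru → raru.
Attach tense remote past -r (after vowel 'u') → rarur.
Attach mood imperative -u → raruru.
Attach aspect imperfective -ith → raruruith.
Nasal assimilation: no change.
Epenthesis: no change.

raruruith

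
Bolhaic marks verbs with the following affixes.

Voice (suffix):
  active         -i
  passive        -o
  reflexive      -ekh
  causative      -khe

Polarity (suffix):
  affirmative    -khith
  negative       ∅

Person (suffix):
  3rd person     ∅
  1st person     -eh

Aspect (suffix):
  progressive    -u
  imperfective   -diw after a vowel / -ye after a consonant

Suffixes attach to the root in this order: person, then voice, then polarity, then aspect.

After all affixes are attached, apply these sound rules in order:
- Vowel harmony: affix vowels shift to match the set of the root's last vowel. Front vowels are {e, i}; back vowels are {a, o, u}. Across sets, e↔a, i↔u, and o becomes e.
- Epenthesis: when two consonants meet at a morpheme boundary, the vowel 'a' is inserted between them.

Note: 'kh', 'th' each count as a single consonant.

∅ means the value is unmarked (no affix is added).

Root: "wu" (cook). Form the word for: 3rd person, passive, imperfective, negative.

wuoduw

person = 3rd person: zero marking, form stays wu.
Attach voice passive -o → wuo.
polarity = negative: zero marking, form stays wuo.
Attach aspect imperfective -diw (after vowel 'o') → wuodiw.
Apply vowel harmony: wuodiw → wuoduw.
Epenthesis: no change.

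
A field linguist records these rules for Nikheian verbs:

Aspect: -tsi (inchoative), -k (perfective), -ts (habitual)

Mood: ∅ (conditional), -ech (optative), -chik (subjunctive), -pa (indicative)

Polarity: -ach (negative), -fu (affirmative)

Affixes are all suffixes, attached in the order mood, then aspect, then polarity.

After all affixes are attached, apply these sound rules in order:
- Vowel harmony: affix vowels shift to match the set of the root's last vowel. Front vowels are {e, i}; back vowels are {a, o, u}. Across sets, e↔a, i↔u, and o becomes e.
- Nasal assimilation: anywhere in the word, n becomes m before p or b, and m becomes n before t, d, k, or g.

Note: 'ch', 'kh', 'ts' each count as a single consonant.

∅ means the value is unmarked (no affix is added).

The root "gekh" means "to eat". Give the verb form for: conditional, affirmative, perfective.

mood = conditional: zero marking, form stays gekh.
Attach aspect perfective -k → gekhk.
Attach polarity affirmative -fu → gekhkfu.
Apply vowel harmony: gekhkfu → gekhkfi.
Nasal assimilation: no change.

gekhkfi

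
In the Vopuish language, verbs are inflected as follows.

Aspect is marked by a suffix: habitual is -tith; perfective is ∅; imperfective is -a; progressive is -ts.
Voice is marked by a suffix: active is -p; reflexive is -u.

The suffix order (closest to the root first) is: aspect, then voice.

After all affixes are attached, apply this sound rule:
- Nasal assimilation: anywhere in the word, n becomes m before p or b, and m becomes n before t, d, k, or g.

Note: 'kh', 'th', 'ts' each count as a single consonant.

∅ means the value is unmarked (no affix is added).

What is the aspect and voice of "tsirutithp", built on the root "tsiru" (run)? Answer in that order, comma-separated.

Segment: tsiru-tith-p.
aspect: -tith → habitual.
voice: -p → active.

habitual, active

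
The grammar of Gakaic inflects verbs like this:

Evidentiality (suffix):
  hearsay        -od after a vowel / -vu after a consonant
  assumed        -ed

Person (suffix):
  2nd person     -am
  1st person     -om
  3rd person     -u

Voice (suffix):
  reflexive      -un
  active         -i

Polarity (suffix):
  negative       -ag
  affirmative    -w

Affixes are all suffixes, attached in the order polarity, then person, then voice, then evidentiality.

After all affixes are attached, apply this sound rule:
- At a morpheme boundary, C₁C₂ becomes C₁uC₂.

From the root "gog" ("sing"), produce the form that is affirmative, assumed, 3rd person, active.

Attach polarity affirmative -w → gogw.
Attach person 3rd person -u → gogwu.
Attach voice active -i → gogwui.
Attach evidentiality assumed -ed → gogwuied.
Apply epenthesis: gogwuied → goguwuied.

goguwuied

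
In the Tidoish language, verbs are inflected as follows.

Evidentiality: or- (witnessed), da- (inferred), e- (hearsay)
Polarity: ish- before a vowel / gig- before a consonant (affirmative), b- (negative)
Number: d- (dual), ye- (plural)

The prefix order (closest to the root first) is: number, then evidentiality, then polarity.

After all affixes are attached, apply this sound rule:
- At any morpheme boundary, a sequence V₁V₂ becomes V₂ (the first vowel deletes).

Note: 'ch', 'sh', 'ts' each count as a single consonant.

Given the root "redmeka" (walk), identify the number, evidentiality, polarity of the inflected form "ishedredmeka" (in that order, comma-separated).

dual, hearsay, affirmative

Segment: ish-e-d-redmeka.
number: d- → dual.
evidentiality: e- → hearsay.
polarity: ish/gig- → affirmative.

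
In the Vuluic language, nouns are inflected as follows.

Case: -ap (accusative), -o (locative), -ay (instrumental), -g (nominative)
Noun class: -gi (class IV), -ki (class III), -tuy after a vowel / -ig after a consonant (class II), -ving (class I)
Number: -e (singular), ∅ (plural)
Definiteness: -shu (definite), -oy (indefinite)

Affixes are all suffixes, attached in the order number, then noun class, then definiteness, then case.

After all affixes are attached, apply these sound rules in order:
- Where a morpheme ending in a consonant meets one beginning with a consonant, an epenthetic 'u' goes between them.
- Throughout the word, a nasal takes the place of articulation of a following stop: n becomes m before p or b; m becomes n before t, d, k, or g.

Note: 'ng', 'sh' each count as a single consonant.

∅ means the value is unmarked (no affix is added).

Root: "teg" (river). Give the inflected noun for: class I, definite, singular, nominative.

tegevingushug

Attach number singular -e → tege.
Attach noun class class I -ving → tegeving.
Attach definiteness definite -shu → tegevingshu.
Attach case nominative -g → tegevingshug.
Apply epenthesis: tegevingshug → tegevingushug.
Nasal assimilation: no change.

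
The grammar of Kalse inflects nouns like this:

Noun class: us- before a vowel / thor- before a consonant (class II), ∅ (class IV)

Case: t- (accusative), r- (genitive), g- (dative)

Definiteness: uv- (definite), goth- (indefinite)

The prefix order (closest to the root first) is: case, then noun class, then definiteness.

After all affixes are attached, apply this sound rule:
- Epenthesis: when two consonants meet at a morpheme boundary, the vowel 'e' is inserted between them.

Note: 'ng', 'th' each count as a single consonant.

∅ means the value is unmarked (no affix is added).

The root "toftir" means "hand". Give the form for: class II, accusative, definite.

uvethoretetoftir

Attach case accusative t- → ttoftir.
Attach noun class class II thor- (before consonant 't') → thorttoftir.
Attach definiteness definite uv- → uvthorttoftir.
Apply epenthesis: uvthorttoftir → uvethoretetoftir.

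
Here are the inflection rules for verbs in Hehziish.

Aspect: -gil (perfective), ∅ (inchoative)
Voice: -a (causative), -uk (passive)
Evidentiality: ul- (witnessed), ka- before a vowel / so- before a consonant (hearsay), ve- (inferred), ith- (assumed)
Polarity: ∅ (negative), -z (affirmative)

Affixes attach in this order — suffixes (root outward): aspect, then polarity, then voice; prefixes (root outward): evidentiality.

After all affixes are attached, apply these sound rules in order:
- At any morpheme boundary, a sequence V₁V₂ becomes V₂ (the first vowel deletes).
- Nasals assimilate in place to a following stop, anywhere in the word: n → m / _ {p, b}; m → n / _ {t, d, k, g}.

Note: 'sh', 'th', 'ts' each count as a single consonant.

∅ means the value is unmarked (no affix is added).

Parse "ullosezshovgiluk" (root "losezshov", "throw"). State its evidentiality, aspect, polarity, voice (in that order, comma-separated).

Segment: ul-losezshov-gil-uk.
evidentiality: ul- → witnessed.
aspect: -gil → perfective.
polarity: ∅ → negative.
voice: -uk → passive.

witnessed, perfective, negative, passive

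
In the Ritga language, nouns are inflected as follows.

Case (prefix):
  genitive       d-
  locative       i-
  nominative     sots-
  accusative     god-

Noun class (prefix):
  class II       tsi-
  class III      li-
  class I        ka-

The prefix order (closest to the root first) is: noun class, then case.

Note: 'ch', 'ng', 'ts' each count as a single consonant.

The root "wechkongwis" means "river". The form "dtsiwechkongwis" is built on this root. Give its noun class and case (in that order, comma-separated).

Segment: d-tsi-wechkongwis.
noun class: tsi- → class II.
case: d- → genitive.

class II, genitive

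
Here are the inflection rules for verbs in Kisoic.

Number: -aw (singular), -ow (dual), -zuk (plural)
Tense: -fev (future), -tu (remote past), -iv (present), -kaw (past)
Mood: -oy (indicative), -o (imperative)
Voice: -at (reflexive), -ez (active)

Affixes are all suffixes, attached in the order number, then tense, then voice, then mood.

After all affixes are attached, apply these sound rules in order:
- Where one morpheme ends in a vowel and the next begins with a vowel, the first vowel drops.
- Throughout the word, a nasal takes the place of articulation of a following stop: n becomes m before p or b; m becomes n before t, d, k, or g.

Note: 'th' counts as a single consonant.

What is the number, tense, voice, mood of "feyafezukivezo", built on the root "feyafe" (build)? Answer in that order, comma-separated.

Segment: feyafe-zuk-iv-ez-o.
number: -zuk → plural.
tense: -iv → present.
voice: -ez → active.
mood: -o → imperative.

plural, present, active, imperative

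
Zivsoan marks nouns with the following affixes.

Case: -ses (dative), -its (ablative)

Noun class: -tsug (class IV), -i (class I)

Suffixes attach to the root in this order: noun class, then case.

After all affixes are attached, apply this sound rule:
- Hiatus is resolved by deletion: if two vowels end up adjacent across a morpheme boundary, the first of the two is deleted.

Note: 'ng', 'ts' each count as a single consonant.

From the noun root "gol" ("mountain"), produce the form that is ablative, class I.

Attach noun class class I -i → goli.
Attach case ablative -its → goliits.
Apply vowel deletion: goliits → golits.

golits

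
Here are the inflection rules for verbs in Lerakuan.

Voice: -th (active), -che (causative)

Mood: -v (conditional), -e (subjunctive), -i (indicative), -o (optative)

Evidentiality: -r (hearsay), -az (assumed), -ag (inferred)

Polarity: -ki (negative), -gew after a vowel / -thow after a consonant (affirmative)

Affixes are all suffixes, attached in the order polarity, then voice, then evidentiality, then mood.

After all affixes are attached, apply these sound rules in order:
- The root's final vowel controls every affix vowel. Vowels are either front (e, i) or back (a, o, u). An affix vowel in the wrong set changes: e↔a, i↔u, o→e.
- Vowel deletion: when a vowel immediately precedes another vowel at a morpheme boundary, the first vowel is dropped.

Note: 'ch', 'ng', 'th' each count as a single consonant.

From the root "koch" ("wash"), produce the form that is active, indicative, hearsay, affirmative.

Attach polarity affirmative -thow (after consonant 'ch') → kochthow.
Attach voice active -th → kochthowth.
Attach evidentiality hearsay -r → kochthowthr.
Attach mood indicative -i → kochthowthri.
Apply vowel harmony: kochthowthri → kochthowthru.
Vowel deletion: no change.

kochthowthru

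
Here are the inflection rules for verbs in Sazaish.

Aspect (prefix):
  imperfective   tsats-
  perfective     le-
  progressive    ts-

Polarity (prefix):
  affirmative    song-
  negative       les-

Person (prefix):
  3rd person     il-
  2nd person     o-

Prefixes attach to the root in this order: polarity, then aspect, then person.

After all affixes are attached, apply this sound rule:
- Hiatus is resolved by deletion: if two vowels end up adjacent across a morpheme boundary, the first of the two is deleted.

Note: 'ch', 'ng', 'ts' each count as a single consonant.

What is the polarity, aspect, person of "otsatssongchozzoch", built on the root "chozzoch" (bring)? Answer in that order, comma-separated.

affirmative, imperfective, 2nd person

Segment: o-tsats-song-chozzoch.
polarity: song- → affirmative.
aspect: tsats- → imperfective.
person: o- → 2nd person.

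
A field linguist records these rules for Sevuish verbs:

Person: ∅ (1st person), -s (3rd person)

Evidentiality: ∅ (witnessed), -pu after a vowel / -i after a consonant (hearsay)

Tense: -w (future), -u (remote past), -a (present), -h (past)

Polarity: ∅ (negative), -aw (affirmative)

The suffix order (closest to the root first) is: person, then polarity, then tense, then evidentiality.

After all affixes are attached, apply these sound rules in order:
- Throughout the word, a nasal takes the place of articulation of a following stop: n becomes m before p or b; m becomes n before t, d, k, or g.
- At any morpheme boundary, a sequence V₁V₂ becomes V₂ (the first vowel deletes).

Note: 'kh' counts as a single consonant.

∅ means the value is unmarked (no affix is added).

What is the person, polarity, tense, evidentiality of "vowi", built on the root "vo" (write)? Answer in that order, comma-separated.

Segment: vo-w-i.
person: ∅ → 1st person.
polarity: ∅ → negative.
tense: -w → future.
evidentiality: -pu/i → hearsay.

1st person, negative, future, hearsay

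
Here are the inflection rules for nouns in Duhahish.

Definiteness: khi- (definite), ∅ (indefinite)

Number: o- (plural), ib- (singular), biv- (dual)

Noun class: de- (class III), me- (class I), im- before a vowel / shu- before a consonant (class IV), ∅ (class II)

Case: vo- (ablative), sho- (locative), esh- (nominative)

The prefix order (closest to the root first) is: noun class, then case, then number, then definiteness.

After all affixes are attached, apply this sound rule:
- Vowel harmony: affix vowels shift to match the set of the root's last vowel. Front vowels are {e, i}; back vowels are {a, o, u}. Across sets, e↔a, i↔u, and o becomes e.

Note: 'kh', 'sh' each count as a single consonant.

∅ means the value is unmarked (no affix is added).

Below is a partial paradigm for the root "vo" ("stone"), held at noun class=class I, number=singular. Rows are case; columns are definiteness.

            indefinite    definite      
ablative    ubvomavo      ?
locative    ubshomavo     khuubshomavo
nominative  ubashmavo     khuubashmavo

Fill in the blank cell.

khuubvomavo

Attach noun class class I me- → mevo.
Attach case ablative vo- → vomevo.
Attach number singular ib- → ibvomevo.
Attach definiteness definite khi- → khiibvomevo.
Apply vowel harmony: khiibvomevo → khuubvomavo.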